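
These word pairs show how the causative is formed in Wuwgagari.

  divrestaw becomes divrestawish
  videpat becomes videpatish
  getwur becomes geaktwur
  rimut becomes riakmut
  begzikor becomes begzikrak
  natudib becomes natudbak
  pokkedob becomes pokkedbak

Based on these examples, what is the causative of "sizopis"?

sizopsak

"sizopis" has last vowel 'i'. The one such stem in the data (natudib → natudbak) deletes the last vowel and adds -ak (as do begzikor, pokkedob), so the same rule applies.
So sizopis → sizopsak.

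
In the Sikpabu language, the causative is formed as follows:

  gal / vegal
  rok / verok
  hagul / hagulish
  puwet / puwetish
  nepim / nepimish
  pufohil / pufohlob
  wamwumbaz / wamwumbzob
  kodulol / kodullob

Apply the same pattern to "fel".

gal and hagul both end in -l yet inflect differently (vegal, hagulish), so the final letter is not what conditions the rule; the number of vowels is.
"fel" has 1 vowel. The stems with 1 vowel (gal → vegal, rok → verok) add the prefix ve-.
The other patterns: stems with 2 vowels add -ish; stems with 3 vowels delete the last vowel and add -ob.
So fel → vefel.

vefel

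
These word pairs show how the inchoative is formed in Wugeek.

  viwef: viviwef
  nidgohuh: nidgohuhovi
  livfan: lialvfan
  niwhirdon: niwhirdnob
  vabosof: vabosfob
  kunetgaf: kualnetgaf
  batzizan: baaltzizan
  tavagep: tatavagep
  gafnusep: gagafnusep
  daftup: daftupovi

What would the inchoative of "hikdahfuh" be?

hikdahfuhovi

batzizan and niwhirdon both end in -n yet inflect differently (baaltzizan, niwhirdnob), so the final letter is not what conditions the rule; the last vowel is.
"hikdahfuh" has last vowel 'u'. The stems whose last vowel is 'u' (nidgohuh → nidgohuhovi, daftup → daftupovi) add -ovi.
So hikdahfuh → hikdahfuhovi.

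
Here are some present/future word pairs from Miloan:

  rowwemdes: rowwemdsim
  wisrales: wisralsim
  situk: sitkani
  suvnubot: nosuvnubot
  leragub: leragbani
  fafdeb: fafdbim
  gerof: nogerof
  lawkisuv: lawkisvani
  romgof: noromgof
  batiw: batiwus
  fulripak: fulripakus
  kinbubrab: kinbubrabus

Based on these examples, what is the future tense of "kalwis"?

kalwisus

leragub and fafdeb both end in -b yet inflect differently (leragbani, fafdbim), so the final letter is not what conditions the rule; the last vowel is.
"kalwis" has last vowel 'i'. The one such stem in the data (batiw → batiwus) adds -us, so the same rule applies.
So kalwis → kalwisus.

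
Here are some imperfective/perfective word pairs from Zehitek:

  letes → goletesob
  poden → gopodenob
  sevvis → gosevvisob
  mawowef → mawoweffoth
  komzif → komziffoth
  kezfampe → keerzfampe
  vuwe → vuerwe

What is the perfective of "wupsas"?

gowupsasob

letes and mawowef both have last vowel 'e' yet inflect differently (goletesob, mawoweffoth), so the last vowel is not what conditions the rule; the final letter is.
"wupsas" ends in -s. The stems ending in -s (letes → goletesob, sevvis → gosevvisob) add go- … -ob around the stem.
The other patterns: stems ending in -f double the final consonant and add -oth; stems ending in -e insert -er- after the first vowel.
So wupsas → gowupsasob.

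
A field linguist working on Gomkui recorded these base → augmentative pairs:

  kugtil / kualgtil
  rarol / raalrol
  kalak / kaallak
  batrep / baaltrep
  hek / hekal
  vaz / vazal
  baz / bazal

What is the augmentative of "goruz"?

goalruz

kalak and hek both end in -k yet inflect differently (kaallak, hekal), so the final letter is not what conditions the rule; the number of vowels is.
"goruz" has 2 vowels. The stems with 2 vowels (kugtil → kualgtil, rarol → raalrol, kalak → kaallak) insert -al- after the first vowel.
So goruz → goalruz.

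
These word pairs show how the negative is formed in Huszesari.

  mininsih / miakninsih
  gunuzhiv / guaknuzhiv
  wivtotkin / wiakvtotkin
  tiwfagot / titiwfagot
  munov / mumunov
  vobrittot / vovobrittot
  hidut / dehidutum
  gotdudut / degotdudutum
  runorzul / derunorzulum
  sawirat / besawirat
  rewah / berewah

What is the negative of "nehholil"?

gunuzhiv and munov both end in -v yet inflect differently (guaknuzhiv, mumunov), so the final letter is not what conditions the rule; the last vowel is.
"nehholil" has last vowel 'i'. The stems whose last vowel is 'i' (mininsih → miakninsih, gunuzhiv → guaknuzhiv, wivtotkin → wiakvtotkin) insert -ak- after the first vowel.
The other patterns: stems whose last vowel is 'o' repeat the first consonant+vowel as a prefix; stems whose last vowel is 'u' add de- … -um around the stem; stems whose last vowel is 'a' add the prefix be-.
So nehholil → neakhholil.

neakhholil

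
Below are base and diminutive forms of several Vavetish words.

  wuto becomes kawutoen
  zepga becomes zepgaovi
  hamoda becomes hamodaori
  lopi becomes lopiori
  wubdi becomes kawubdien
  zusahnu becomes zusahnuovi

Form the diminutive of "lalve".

lalveori

zepga and hamoda both end in -a yet inflect differently (zepgaovi, hamodaori), so the final letter is not what conditions the rule; the first letter is.
"lalve" begins with l-. The one such stem in the data (lopi → lopiori) adds -ori, so the same rule applies.
The other patterns: stems beginning with w- add ka- … -en around the stem; stems beginning with z- add -ovi.
So lalve → lalveori.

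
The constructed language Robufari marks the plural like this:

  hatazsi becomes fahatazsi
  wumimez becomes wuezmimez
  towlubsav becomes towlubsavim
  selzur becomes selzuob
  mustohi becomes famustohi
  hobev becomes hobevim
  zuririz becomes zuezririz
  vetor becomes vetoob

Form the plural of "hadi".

fahadi

hobev and wumimez both have last vowel 'e' yet inflect differently (hobevim, wuezmimez), so the last vowel is not what conditions the rule; the final letter is.
"hadi" ends in -i. The stems ending in -i (mustohi → famustohi, hatazsi → fahatazsi) add the prefix fa-.
So hadi → fahadi.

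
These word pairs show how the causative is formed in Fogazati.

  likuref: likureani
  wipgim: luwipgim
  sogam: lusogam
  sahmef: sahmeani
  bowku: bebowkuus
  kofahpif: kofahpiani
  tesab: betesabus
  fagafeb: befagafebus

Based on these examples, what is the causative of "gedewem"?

lugedewem

"gedewem" ends in -m. The stems ending in -m (wipgim → luwipgim, sogam → lusogam) add the prefix lu-.
So gedewem → lugedewem.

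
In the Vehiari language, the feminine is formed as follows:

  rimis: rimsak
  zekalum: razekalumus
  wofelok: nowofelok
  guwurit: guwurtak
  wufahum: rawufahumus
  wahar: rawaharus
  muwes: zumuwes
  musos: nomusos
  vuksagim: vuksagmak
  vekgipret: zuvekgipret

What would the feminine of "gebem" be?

rimis and musos both end in -s yet inflect differently (rimsak, nomusos), so the final letter is not what conditions the rule; the last vowel is.
"gebem" has last vowel 'e'. The stems whose last vowel is 'e' (vekgipret → zuvekgipret, muwes → zumuwes) add the prefix zu-.
So gebem → zugebem.

zugebem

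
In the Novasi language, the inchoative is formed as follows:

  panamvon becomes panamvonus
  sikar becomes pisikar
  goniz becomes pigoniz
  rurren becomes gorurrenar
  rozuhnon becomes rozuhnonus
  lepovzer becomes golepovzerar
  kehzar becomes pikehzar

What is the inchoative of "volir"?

"volir" has last vowel 'i'. The one such stem in the data (goniz → pigoniz) adds the prefix pi-, so the same rule applies.
The other patterns: stems whose last vowel is 'e' add go- … -ar around the stem; stems whose last vowel is 'o' add -us.
So volir → pivolir.

pivolir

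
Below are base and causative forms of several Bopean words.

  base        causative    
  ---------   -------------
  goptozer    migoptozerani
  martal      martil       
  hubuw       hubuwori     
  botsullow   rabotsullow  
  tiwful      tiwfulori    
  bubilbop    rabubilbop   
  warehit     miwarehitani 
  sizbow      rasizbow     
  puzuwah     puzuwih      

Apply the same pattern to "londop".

"londop" has last vowel 'o'. The stems whose last vowel is 'o' (bubilbop → rabubilbop, sizbow → rasizbow, botsullow → rabotsullow) add the prefix ra-.
So londop → ralondop.

ralondop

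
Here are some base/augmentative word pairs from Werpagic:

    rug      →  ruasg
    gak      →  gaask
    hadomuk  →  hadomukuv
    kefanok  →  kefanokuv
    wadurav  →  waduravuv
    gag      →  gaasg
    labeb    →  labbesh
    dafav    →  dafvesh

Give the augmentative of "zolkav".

gak and kefanok both end in -k yet inflect differently (gaask, kefanokuv), so the final letter is not what conditions the rule; the number of vowels is.
"zolkav" has 2 vowels. The stems with 2 vowels (dafav → dafvesh, labeb → labbesh) delete the last vowel and add -esh.
The other patterns: stems with 1 vowel insert -as- after the first vowel; stems with 3 vowels add -uv.
So zolkav → zolkvesh.

zolkvesh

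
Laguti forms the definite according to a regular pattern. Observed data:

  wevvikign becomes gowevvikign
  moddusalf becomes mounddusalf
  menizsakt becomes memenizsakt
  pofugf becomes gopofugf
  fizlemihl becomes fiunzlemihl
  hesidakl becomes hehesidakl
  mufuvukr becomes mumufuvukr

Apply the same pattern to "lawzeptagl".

golawzeptagl

pofugf and moddusalf both end in -f yet inflect differently (gopofugf, mounddusalf), so the final letter is not what conditions the rule; the second-to-last letter is.
"lawzeptagl" has second-to-last letter 'g'. The stems whose second-to-last letter is 'g' (wevvikign → gowevvikign, pofugf → gopofugf) add the prefix go-.
The other patterns: stems whose second-to-last letter is 'k' repeat the first consonant+vowel as a prefix; stems whose second-to-last letter is 'h' or 'l' insert -un- after the first vowel.
So lawzeptagl → golawzeptagl.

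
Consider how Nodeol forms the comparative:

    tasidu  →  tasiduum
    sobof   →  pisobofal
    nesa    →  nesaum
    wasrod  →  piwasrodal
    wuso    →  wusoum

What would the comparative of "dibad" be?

sobof and wuso both have last vowel 'o' yet inflect differently (pisobofal, wusoum), so the last vowel is not what conditions the rule; whether the stem ends in a vowel or a consonant is.
"dibad" ends in a consonant. The stems ending in a consonant (sobof → pisobofal, wasrod → piwasrodal) add pi- … -al around the stem.
The other pattern: stems ending in a vowel add -um.
So dibad → pidibadal.

pidibadal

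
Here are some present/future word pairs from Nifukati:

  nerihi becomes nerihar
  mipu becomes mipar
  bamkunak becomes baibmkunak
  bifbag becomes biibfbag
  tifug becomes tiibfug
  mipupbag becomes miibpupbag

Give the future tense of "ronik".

roibnik

mipu and tifug both have last vowel 'u' yet inflect differently (mipar, tiibfug), so the last vowel is not what conditions the rule; whether the stem ends in a vowel or a consonant is.
"ronik" ends in a consonant. The stems ending in a consonant (bamkunak → baibmkunak, bifbag → biibfbag, tifug → tiibfug) insert -ib- after the first vowel.
The other pattern: stems ending in a vowel drop the final letter and add -ar.
So ronik → roibnik.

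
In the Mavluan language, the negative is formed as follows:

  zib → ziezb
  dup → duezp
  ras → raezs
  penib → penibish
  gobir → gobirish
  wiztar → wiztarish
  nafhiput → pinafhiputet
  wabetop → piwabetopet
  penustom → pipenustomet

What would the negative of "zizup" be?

zib and penib both end in -b yet inflect differently (ziezb, penibish), so the final letter is not what conditions the rule; the number of vowels is.
"zizup" has 2 vowels. The stems with 2 vowels (penib → penibish, gobir → gobirish, wiztar → wiztarish) add -ish.
The other patterns: stems with 1 vowel insert -ez- after the first vowel; stems with 3 vowels add pi- … -et around the stem.
So zizup → zizupish.

zizupish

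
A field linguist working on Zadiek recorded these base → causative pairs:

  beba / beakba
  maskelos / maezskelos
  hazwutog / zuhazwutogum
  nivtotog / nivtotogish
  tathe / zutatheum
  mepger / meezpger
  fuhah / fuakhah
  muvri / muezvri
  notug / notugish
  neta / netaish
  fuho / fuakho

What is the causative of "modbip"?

moezdbip

neta and beba both end in -a yet inflect differently (netaish, beakba), so the final letter is not what conditions the rule; the first letter is.
"modbip" begins with m-. The stems beginning with m- (muvri → muezvri, mepger → meezpger, maskelos → maezskelos) insert -ez- after the first vowel.
So modbip → moezdbip.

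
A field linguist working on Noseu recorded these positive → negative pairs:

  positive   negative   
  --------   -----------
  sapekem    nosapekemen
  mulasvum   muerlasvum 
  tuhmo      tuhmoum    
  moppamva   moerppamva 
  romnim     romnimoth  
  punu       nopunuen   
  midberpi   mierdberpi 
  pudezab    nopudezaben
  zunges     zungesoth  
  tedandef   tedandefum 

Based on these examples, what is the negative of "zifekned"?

zifeknedoth

sapekem and romnim both end in -m yet inflect differently (nosapekemen, romnimoth), so the final letter is not what conditions the rule; the first letter is.
"zifekned" begins with z-. The one such stem in the data (zunges → zungesoth) adds -oth, so the same rule applies.
So zifekned → zifeknedoth.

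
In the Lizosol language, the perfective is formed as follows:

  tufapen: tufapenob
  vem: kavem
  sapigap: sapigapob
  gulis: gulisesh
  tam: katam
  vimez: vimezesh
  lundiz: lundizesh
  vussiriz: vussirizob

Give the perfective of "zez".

kazez

vimez and vussiriz both end in -z yet inflect differently (vimezesh, vussirizob), so the final letter is not what conditions the rule; the number of vowels is.
"zez" has 1 vowel. The stems with 1 vowel (vem → kavem, tam → katam) add the prefix ka-.
So zez → kazez.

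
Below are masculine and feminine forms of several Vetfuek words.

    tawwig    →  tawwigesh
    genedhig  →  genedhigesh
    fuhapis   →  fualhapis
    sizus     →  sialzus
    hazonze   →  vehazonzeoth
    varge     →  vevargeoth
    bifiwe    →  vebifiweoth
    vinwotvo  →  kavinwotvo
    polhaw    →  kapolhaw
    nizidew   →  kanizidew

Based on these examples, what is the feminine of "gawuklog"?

gawuklogesh

tawwig and fuhapis both have last vowel 'i' yet inflect differently (tawwigesh, fualhapis), so the last vowel is not what conditions the rule; the final letter is.
"gawuklog" ends in -g. The stems ending in -g (tawwig → tawwigesh, genedhig → genedhigesh) add -esh.
The other patterns: stems ending in -s insert -al- after the first vowel; stems ending in -e add ve- … -oth around the stem; stems ending in -o or -w add the prefix ka-.
So gawuklog → gawuklogesh.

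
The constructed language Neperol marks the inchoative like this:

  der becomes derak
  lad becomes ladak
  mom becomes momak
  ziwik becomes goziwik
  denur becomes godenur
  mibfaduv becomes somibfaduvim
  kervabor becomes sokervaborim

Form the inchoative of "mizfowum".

somizfowumim

der and denur both end in -r yet inflect differently (derak, godenur), so the final letter is not what conditions the rule; the number of vowels is.
"mizfowum" has 3 vowels. The stems with 3 vowels (mibfaduv → somibfaduvim, kervabor → sokervaborim) add so- … -im around the stem.
The other patterns: stems with 1 vowel add -ak; stems with 2 vowels add the prefix go-.
So mizfowum → somizfowumim.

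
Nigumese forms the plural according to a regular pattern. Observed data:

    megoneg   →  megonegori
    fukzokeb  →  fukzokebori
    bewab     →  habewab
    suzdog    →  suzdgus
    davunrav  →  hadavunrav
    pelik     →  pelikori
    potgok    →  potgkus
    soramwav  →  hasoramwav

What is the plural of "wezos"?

wezsus

"wezos" has last vowel 'o'. The stems whose last vowel is 'o' (suzdog → suzdgus, potgok → potgkus) delete the last vowel and add -us.
The other patterns: stems whose last vowel is 'a' add the prefix ha-; stems whose last vowel is 'e' or 'i' add -ori.
So wezos → wezsus.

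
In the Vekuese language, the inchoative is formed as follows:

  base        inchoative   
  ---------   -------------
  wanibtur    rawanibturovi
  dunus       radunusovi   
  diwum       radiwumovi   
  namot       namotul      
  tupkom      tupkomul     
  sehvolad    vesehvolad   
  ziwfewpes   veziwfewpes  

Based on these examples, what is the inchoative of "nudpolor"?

"nudpolor" has last vowel 'o'. The stems whose last vowel is 'o' (namot → namotul, tupkom → tupkomul) add -ul.
The other patterns: stems whose last vowel is 'u' add ra- … -ovi around the stem; stems whose last vowel is 'a' or 'e' add the prefix ve-.
So nudpolor → nudpolorul.

nudpolorul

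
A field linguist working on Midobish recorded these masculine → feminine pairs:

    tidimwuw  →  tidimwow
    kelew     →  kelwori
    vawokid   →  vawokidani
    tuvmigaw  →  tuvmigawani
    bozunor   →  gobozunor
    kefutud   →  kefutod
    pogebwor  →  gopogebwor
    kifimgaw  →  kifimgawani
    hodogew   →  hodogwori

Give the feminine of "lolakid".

lolakidani

"lolakid" has last vowel 'i'. The one such stem in the data (vawokid → vawokidani) adds -ani, so the same rule applies.
So lolakid → lolakidani.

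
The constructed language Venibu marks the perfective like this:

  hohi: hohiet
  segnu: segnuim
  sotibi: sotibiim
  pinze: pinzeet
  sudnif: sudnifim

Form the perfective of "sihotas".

sihotasim

"sihotas" begins with s-. The stems beginning with s- (segnu → segnuim, sotibi → sotibiim, sudnif → sudnifim) add -im.
The other pattern: stems beginning with h- or p- add -et.
So sihotas → sihotasim.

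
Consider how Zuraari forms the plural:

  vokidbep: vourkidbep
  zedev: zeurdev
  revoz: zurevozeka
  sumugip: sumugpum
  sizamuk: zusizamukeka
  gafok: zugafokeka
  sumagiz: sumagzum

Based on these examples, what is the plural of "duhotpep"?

duurhotpep

vokidbep and sumugip both end in -p yet inflect differently (vourkidbep, sumugpum), so the final letter is not what conditions the rule; the last vowel is.
"duhotpep" has last vowel 'e'. The stems whose last vowel is 'e' (vokidbep → vourkidbep, zedev → zeurdev) insert -ur- after the first vowel.
The other patterns: stems whose last vowel is 'i' delete the last vowel and add -um; stems whose last vowel is 'o' or 'u' add zu- … -eka around the stem.
So duhotpep → duurhotpep.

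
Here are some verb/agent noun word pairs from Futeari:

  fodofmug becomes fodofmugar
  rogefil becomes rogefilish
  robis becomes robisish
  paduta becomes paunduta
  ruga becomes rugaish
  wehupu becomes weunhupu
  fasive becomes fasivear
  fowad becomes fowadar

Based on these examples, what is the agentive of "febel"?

febelar

ruga and paduta both end in -a yet inflect differently (rugaish, paunduta), so the final letter is not what conditions the rule; the first letter is.
"febel" begins with f-. The stems beginning with f- (fasive → fasivear, fowad → fowadar, fodofmug → fodofmugar) add -ar.
The other patterns: stems beginning with r- add -ish; stems beginning with p- or w- insert -un- after the first vowel.
So febel → febelar.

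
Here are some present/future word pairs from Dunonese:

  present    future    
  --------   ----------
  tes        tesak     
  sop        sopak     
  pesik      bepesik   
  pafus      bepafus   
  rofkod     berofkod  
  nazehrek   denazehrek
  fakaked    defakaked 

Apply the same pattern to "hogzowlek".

tes and pafus both end in -s yet inflect differently (tesak, bepafus), so the final letter is not what conditions the rule; the number of vowels is.
"hogzowlek" has 3 vowels. The stems with 3 vowels (nazehrek → denazehrek, fakaked → defakaked) add the prefix de-.
The other patterns: stems with 1 vowel add -ak; stems with 2 vowels add the prefix be-.
So hogzowlek → dehogzowlek.

dehogzowlek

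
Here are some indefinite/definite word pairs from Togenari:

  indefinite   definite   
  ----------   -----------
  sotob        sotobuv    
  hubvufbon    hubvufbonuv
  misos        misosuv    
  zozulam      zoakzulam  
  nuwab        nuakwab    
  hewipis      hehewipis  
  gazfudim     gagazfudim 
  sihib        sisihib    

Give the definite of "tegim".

sotob and nuwab both end in -b yet inflect differently (sotobuv, nuakwab), so the final letter is not what conditions the rule; the last vowel is.
"tegim" has last vowel 'i'. The stems whose last vowel is 'i' (hewipis → hehewipis, gazfudim → gagazfudim, sihib → sisihib) repeat the first consonant+vowel as a prefix.
So tegim → tetegim.

tetegim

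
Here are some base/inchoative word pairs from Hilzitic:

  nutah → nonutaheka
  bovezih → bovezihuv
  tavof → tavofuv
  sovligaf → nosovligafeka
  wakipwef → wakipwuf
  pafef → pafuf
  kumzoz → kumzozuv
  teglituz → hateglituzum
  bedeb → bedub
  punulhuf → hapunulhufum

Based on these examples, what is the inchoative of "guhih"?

pafef and punulhuf both end in -f yet inflect differently (pafuf, hapunulhufum), so the final letter is not what conditions the rule; the last vowel is.
"guhih" has last vowel 'i'. The one such stem in the data (bovezih → bovezihuv) adds -uv, so the same rule applies.
The other patterns: stems whose last vowel is 'e' change the last vowel to 'u'; stems whose last vowel is 'u' add ha- … -um around the stem; stems whose last vowel is 'a' add no- … -eka around the stem.
So guhih → guhihuv.

guhihuv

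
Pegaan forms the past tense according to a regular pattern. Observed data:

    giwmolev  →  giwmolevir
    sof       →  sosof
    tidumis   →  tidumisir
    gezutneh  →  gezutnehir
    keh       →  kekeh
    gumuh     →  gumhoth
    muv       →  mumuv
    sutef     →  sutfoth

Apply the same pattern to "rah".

rarah

keh and gumuh both end in -h yet inflect differently (kekeh, gumhoth), so the final letter is not what conditions the rule; the number of vowels is.
"rah" has 1 vowel. The stems with 1 vowel (sof → sosof, muv → mumuv, keh → kekeh) repeat the first consonant+vowel as a prefix.
The other patterns: stems with 2 vowels delete the last vowel and add -oth; stems with 3 vowels add -ir.
So rah → rarah.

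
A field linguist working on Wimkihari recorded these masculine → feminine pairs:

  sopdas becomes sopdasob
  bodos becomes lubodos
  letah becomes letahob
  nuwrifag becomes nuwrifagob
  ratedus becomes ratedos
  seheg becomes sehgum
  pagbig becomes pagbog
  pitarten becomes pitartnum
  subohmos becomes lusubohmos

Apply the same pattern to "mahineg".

subohmos and sopdas both end in -s yet inflect differently (lusubohmos, sopdasob), so the final letter is not what conditions the rule; the last vowel is.
"mahineg" has last vowel 'e'. The stems whose last vowel is 'e' (seheg → sehgum, pitarten → pitartnum) delete the last vowel and add -um.
So mahineg → mahingum.

mahingum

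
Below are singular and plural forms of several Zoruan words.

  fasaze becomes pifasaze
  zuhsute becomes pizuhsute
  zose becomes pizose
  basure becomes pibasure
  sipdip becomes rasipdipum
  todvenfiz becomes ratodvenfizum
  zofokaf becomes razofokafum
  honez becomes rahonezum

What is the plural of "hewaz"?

rahewazum

fasaze and honez both have last vowel 'e' yet inflect differently (pifasaze, rahonezum), so the last vowel is not what conditions the rule; the final letter is.
"hewaz" ends in -z. The stems ending in -z (todvenfiz → ratodvenfizum, honez → rahonezum) add ra- … -um around the stem.
The other pattern: stems ending in -e add the prefix pi-.
So hewaz → rahewazum.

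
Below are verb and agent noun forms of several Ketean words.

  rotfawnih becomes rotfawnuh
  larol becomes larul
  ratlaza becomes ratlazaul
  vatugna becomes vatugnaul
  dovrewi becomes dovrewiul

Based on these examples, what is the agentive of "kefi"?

kefiul

rotfawnih and dovrewi both have last vowel 'i' yet inflect differently (rotfawnuh, dovrewiul), so the last vowel is not what conditions the rule; whether the stem ends in a vowel or a consonant is.
"kefi" ends in a vowel. The stems ending in a vowel (ratlaza → ratlazaul, vatugna → vatugnaul, dovrewi → dovrewiul) add -ul.
The other pattern: stems ending in a consonant change the last vowel to 'u'.
So kefi → kefiul.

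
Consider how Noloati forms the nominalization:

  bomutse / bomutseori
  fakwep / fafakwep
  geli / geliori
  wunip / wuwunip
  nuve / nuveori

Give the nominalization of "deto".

bomutse and fakwep both have last vowel 'e' yet inflect differently (bomutseori, fafakwep), so the last vowel is not what conditions the rule; whether the stem ends in a vowel or a consonant is.
"deto" ends in a vowel. The stems ending in a vowel (bomutse → bomutseori, geli → geliori, nuve → nuveori) add -ori.
The other pattern: stems ending in a consonant repeat the first consonant+vowel as a prefix.
So deto → detoori.

detoori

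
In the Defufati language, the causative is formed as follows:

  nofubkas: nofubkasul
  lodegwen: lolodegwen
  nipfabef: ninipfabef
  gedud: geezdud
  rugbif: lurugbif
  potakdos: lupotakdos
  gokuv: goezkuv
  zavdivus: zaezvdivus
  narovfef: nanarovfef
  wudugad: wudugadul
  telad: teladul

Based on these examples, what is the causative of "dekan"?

dekanul

nofubkas and zavdivus both end in -s yet inflect differently (nofubkasul, zaezvdivus), so the final letter is not what conditions the rule; the last vowel is.
"dekan" has last vowel 'a'. The stems whose last vowel is 'a' (nofubkas → nofubkasul, telad → teladul, wudugad → wudugadul) add -ul.
So dekan → dekanul.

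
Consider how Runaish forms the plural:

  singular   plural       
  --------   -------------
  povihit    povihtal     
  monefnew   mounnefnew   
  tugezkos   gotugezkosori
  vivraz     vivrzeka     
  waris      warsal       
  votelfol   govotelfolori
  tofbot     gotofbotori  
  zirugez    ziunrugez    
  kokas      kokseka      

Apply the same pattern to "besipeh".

"besipeh" has last vowel 'e'. The stems whose last vowel is 'e' (monefnew → mounnefnew, zirugez → ziunrugez) insert -un- after the first vowel.
The other patterns: stems whose last vowel is 'a' delete the last vowel and add -eka; stems whose last vowel is 'i' delete the last vowel and add -al; stems whose last vowel is 'o' add go- … -ori around the stem.
So besipeh → beunsipeh.

beunsipeh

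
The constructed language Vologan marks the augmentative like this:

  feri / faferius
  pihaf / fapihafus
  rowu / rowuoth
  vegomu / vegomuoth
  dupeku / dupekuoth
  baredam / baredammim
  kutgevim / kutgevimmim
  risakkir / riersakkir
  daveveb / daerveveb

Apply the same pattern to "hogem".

"hogem" ends in -m. The stems ending in -m (baredam → baredammim, kutgevim → kutgevimmim) double the final consonant and add -im.
So hogem → hogemmim.

hogemmim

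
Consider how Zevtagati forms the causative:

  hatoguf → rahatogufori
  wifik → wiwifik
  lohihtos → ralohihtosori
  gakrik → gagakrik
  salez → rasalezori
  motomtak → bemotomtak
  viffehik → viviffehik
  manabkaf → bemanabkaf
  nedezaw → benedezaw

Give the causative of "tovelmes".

"tovelmes" has last vowel 'e'. The one such stem in the data (salez → rasalezori) adds ra- … -ori around the stem, so the same rule applies.
So tovelmes → ratovelmesori.

ratovelmesori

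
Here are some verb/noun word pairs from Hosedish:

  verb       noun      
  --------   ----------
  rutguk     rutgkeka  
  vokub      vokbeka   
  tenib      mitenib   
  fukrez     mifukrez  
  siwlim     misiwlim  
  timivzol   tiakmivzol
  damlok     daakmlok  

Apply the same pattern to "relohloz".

reaklohloz

"relohloz" has last vowel 'o'. The stems whose last vowel is 'o' (timivzol → tiakmivzol, damlok → daakmlok) insert -ak- after the first vowel.
So relohloz → reaklohloz.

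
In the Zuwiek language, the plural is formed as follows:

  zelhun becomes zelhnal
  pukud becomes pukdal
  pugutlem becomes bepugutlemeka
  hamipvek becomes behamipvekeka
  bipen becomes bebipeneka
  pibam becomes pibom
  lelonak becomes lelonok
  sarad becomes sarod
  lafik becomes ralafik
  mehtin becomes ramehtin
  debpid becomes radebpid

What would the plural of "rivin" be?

"rivin" has last vowel 'i'. The stems whose last vowel is 'i' (lafik → ralafik, mehtin → ramehtin, debpid → radebpid) add the prefix ra-.
The other patterns: stems whose last vowel is 'u' delete the last vowel and add -al; stems whose last vowel is 'e' add be- … -eka around the stem; stems whose last vowel is 'a' change the last vowel to 'o'.
So rivin → rarivin.

rarivin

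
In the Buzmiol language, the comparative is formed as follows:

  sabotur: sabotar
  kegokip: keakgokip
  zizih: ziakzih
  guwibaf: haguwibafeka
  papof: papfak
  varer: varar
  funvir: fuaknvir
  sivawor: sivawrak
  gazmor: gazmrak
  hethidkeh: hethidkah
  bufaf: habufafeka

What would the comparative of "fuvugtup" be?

fuvugtap

funvir and sivawor both end in -r yet inflect differently (fuaknvir, sivawrak), so the final letter is not what conditions the rule; the last vowel is.
"fuvugtup" has last vowel 'u'. The one such stem in the data (sabotur → sabotar) changes the last vowel to 'a' (as do hethidkeh, varer), so the same rule applies.
The other patterns: stems whose last vowel is 'a' add ha- … -eka around the stem; stems whose last vowel is 'i' insert -ak- after the first vowel; stems whose last vowel is 'o' delete the last vowel and add -ak.
So fuvugtup → fuvugtap.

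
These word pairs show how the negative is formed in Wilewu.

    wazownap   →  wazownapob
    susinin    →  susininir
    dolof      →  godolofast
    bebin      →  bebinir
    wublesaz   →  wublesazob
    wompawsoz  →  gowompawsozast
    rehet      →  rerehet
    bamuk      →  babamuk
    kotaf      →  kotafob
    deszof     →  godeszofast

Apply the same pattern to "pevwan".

pevwanob

"pevwan" has last vowel 'a'. The stems whose last vowel is 'a' (kotaf → kotafob, wublesaz → wublesazob, wazownap → wazownapob) add -ob.
So pevwan → pevwanob.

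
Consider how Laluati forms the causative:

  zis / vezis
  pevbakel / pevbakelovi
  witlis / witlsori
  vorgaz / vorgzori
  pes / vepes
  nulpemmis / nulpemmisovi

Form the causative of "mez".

zis and witlis both end in -s yet inflect differently (vezis, witlsori), so the final letter is not what conditions the rule; the number of vowels is.
"mez" has 1 vowel. The stems with 1 vowel (zis → vezis, pes → vepes) add the prefix ve-.
So mez → vemez.

vemez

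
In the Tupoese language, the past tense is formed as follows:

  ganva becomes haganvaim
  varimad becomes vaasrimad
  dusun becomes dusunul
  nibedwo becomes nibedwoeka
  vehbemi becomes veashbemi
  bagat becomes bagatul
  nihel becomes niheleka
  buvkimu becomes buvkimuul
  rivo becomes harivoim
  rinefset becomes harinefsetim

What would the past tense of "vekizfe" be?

veaskizfe

bagat and rinefset both end in -t yet inflect differently (bagatul, harinefsetim), so the final letter is not what conditions the rule; the first letter is.
"vekizfe" begins with v-. The stems beginning with v- (vehbemi → veashbemi, varimad → vaasrimad) insert -as- after the first vowel.
So vekizfe → veaskizfe.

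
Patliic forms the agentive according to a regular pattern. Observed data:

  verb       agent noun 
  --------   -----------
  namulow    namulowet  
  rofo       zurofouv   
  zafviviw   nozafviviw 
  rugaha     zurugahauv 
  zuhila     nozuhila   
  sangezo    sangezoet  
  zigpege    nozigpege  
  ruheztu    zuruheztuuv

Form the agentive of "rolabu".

zuhila and rugaha both end in -a yet inflect differently (nozuhila, zurugahauv), so the final letter is not what conditions the rule; the first letter is.
"rolabu" begins with r-. The stems beginning with r- (rofo → zurofouv, rugaha → zurugahauv, ruheztu → zuruheztuuv) add zu- … -uv around the stem.
So rolabu → zurolabuuv.

zurolabuuv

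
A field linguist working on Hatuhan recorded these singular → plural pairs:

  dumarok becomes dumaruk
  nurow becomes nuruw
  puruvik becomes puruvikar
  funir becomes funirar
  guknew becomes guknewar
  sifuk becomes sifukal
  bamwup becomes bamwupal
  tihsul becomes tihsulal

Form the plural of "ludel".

dumarok and puruvik both end in -k yet inflect differently (dumaruk, puruvikar), so the final letter is not what conditions the rule; the last vowel is.
"ludel" has last vowel 'e'. The one such stem in the data (guknew → guknewar) adds -ar, so the same rule applies.
So ludel → ludelar.

ludelar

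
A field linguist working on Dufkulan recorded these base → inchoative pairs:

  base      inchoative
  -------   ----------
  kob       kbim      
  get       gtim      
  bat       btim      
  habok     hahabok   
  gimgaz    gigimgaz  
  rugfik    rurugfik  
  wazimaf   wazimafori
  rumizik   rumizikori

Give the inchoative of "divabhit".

"divabhit" has 3 vowels. The stems with 3 vowels (wazimaf → wazimafori, rumizik → rumizikori) add -ori.
So divabhit → divabhitori.

divabhitori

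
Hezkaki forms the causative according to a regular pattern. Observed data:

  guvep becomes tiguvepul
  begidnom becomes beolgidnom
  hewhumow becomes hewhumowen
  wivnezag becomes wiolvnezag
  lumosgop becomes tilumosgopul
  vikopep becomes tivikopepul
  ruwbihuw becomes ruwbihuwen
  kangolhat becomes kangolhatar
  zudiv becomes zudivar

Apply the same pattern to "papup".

tipapupul

"papup" ends in -p. The stems ending in -p (vikopep → tivikopepul, guvep → tiguvepul, lumosgop → tilumosgopul) add ti- … -ul around the stem.
So papup → tipapupul.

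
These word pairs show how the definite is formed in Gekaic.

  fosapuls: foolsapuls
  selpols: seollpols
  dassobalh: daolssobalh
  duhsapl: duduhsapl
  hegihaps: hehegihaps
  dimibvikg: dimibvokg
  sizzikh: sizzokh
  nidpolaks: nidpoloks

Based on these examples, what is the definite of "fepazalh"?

feolpazalh

fosapuls and hegihaps both end in -s yet inflect differently (foolsapuls, hehegihaps), so the final letter is not what conditions the rule; the second-to-last letter is.
"fepazalh" has second-to-last letter 'l'. The stems whose second-to-last letter is 'l' (fosapuls → foolsapuls, selpols → seollpols, dassobalh → daolssobalh) insert -ol- after the first vowel.
So fepazalh → feolpazalh.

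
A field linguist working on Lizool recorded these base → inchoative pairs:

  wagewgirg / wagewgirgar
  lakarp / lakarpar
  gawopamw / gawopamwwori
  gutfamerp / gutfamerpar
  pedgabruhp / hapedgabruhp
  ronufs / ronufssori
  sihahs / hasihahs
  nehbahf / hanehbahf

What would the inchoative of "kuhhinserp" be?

pedgabruhp and lakarp both end in -p yet inflect differently (hapedgabruhp, lakarpar), so the final letter is not what conditions the rule; the second-to-last letter is.
"kuhhinserp" has second-to-last letter 'r'. The stems whose second-to-last letter is 'r' (wagewgirg → wagewgirgar, lakarp → lakarpar, gutfamerp → gutfamerpar) add -ar.
So kuhhinserp → kuhhinserpar.

kuhhinserpar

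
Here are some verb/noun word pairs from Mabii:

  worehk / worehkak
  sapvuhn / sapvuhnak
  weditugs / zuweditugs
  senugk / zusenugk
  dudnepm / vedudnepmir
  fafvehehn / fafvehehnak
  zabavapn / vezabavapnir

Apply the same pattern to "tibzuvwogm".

zutibzuvwogm

sapvuhn and zabavapn both end in -n yet inflect differently (sapvuhnak, vezabavapnir), so the final letter is not what conditions the rule; the second-to-last letter is.
"tibzuvwogm" has second-to-last letter 'g'. The stems whose second-to-last letter is 'g' (weditugs → zuweditugs, senugk → zusenugk) add the prefix zu-.
The other patterns: stems whose second-to-last letter is 'h' add -ak; stems whose second-to-last letter is 'p' add ve- … -ir around the stem.
So tibzuvwogm → zutibzuvwogm.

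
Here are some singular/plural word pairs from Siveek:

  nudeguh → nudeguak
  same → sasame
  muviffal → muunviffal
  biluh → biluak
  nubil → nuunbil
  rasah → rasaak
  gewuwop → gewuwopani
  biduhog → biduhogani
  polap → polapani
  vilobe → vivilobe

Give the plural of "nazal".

naunzal

muviffal and rasah both have last vowel 'a' yet inflect differently (muunviffal, rasaak), so the last vowel is not what conditions the rule; the final letter is.
"nazal" ends in -l. The stems ending in -l (muviffal → muunviffal, nubil → nuunbil) insert -un- after the first vowel.
The other patterns: stems ending in -e repeat the first consonant+vowel as a prefix; stems ending in -h drop the final letter and add -ak; stems ending in -g or -p add -ani.
So nazal → naunzal.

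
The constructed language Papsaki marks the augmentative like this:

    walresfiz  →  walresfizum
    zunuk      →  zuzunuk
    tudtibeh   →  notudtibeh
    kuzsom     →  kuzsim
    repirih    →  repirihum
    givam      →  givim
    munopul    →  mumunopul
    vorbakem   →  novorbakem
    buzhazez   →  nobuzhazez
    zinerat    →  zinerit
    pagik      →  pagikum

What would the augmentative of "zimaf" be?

zimif

buzhazez and walresfiz both end in -z yet inflect differently (nobuzhazez, walresfizum), so the final letter is not what conditions the rule; the last vowel is.
"zimaf" has last vowel 'a'. The stems whose last vowel is 'a' (givam → givim, zinerat → zinerit) change the last vowel to 'i'.
So zimaf → zimif.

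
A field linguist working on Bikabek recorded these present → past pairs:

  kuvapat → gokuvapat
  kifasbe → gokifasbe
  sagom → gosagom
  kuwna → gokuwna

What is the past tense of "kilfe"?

Every pair shown (kuvapat → gokuvapat, kifasbe → gokifasbe, sagom → gosagom, …) follows the same rule: add the prefix go-.
So kilfe → gokilfe.

gokilfe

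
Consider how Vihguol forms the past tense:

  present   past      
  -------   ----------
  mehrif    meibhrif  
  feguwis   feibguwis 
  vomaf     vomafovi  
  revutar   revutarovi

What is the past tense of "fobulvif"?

mehrif and vomaf both end in -f yet inflect differently (meibhrif, vomafovi), so the final letter is not what conditions the rule; the last vowel is.
"fobulvif" has last vowel 'i'. The stems whose last vowel is 'i' (mehrif → meibhrif, feguwis → feibguwis) insert -ib- after the first vowel.
So fobulvif → foibbulvif.

foibbulvif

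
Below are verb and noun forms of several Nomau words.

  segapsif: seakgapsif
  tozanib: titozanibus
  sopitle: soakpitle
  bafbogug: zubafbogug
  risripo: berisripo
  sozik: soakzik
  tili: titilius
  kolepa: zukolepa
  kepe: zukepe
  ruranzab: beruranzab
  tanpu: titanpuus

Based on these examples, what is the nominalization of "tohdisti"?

sopitle and kepe both end in -e yet inflect differently (soakpitle, zukepe), so the final letter is not what conditions the rule; the first letter is.
"tohdisti" begins with t-. The stems beginning with t- (tanpu → titanpuus, tili → titilius, tozanib → titozanibus) add ti- … -us around the stem.
So tohdisti → titohdistius.

titohdistius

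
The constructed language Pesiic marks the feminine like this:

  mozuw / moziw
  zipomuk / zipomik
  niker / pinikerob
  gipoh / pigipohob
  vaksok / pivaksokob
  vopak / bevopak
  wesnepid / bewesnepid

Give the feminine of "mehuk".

mehik

zipomuk and vaksok both end in -k yet inflect differently (zipomik, pivaksokob), so the final letter is not what conditions the rule; the last vowel is.
"mehuk" has last vowel 'u'. The stems whose last vowel is 'u' (mozuw → moziw, zipomuk → zipomik) change the last vowel to 'i'.
The other patterns: stems whose last vowel is 'e' or 'o' add pi- … -ob around the stem; stems whose last vowel is 'a' or 'i' add the prefix be-.
So mehuk → mehik.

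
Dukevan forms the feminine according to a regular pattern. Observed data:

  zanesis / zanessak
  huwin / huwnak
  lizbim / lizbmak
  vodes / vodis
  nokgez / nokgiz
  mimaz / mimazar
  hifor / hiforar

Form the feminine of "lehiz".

lehzak

"lehiz" has last vowel 'i'. The stems whose last vowel is 'i' (zanesis → zanessak, huwin → huwnak, lizbim → lizbmak) delete the last vowel and add -ak.
So lehiz → lehzak.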